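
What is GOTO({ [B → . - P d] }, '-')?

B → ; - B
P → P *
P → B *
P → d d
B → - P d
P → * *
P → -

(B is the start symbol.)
{ [B → - . P d], [B → . - P d], [B → . ; - B], [P → . * *], [P → . -], [P → . B *], [P → . P *], [P → . d d] }

GOTO(I, '-') = CLOSURE({ [A → αX.β] : [A → α.Xβ] ∈ I, X = '-' })

Items with dot before '-', with the dot advanced:
  [B → . - P d] → [B → - . P d]
Closure of the advanced items:
  [B → - . P d] has the dot before P: add [P → . P *], [P → . B *], [P → . d d], [P → . * *], [P → . -]
  [P → . B *] has the dot before B: add [B → . ; - B], [B → . - P d]

GOTO = { [B → - . P d], [B → . - P d], [B → . ; - B], [P → . * *], [P → . -], [P → . B *], [P → . P *], [P → . d d] }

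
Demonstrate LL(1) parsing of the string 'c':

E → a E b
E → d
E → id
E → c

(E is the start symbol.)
Stack is shown with the top on the left.

Stack  Input  Action
--------------------
E $    c $    output E → c
c $    c $    match 'c'
$      $      accept

The string is accepted.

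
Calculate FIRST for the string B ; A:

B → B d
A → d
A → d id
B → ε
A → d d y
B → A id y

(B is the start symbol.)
FIRST sets of the non-terminals involved (from the grammar, by fixed-point iteration):
  FIRST(B) = { 'd', ε }

To compute FIRST(B ; A), process the symbols left to right:
Symbol B is a non-terminal. Add FIRST(B) \ {ε} = { 'd' }
B is nullable (ε ∈ FIRST(B)), continue to the next symbol.
Symbol ; is a terminal. Add ';' and stop.
FIRST(B ; A) = { ';', 'd' }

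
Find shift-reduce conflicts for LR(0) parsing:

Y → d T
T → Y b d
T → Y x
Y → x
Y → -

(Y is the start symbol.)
Augment with Y' → Y and build the canonical LR(0) collection (I0 = CLOSURE({[Y' → . Y]}), then GOTO on every symbol after a dot until no new states appear). It has 10 states:
  I0: { [Y → . -], [Y → . d T], [Y → . x], [Y' → . Y] }  — shift
  I1: { [Y → - .] }  — reduce
  I2: { [Y' → Y .] }  — accept
  I3: { [T → . Y b d], [T → . Y x], [Y → . -], [Y → . d T], [Y → . x], [Y → d . T] }  — shift
  I4: { [Y → x .] }  — reduce
  I5: { [Y → d T .] }  — reduce
  I6: { [T → Y . b d], [T → Y . x] }  — shift
  I7: { [T → Y b . d] }  — shift
  I8: { [T → Y x .] }  — reduce
  I9: { [T → Y b d .] }  — reduce

No state contains both a complete item and a shift item.

Answer: No shift-reduce conflicts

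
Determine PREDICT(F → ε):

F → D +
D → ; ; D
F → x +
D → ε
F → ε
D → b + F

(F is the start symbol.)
PREDICT(F → ε) = (FIRST(RHS) \ {ε}) ∪ (FOLLOW(F) if ε ∈ FIRST(RHS), i.e. RHS ⇒* ε)
The right-hand side is ε (FIRST(ε) = { ε }), so the predict set is FOLLOW(F) = { $, '+' }
PREDICT(F → ε) = { $, '+' }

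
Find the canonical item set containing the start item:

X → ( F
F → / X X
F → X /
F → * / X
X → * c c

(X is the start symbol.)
{ [X → . ( F], [X → . * c c], [X' → . X] }

First, augment the grammar with X' → X
I₀ = CLOSURE({ [X' → . X] }):
  [X' → . X] has the dot before X: add [X → . ( F], [X → . * c c]
No further items can be added.

I₀ = { [X → . ( F], [X → . * c c], [X' → . X] }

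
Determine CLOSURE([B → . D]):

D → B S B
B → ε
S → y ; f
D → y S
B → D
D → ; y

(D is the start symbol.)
To compute CLOSURE, for each item [A → α.Bβ] where B is a non-terminal, add [B → .γ] for all productions B → γ; repeat for the newly added items until nothing changes.

Start with: [B → . D]
  [B → . D] has the dot before D: add [D → . B S B], [D → . y S], [D → . ; y]
  [D → . B S B] has the dot before B: add [B → .]
No further items can be added.

CLOSURE = { [B → . D], [B → .], [D → . ; y], [D → . B S B], [D → . y S] }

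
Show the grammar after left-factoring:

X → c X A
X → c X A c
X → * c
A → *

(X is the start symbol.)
X → c X A X'
X' → ε
X' → c
X → * c
A → *

Left-factoring transforms A → αβ₁ | αβ₂ into A → αA' and A' → β₁ | β₂
(α is the longest common prefix among the alternatives). Repeat until
no nonterminal has two alternatives with a common prefix.

Round 1: X has alternatives sharing prefix 'c X A'. Introduce X': X → c X A X'
  Add: X' → ε
  Add: X' → c

No remaining common prefixes — done.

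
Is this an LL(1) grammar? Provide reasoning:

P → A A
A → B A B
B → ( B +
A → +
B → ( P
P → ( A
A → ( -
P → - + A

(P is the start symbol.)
No. Predict set conflict for P: { '(' }

A grammar is LL(1) if for each non-terminal N with multiple productions, the predict sets of those productions are pairwise disjoint, where PREDICT(N → α) = (FIRST(α) \ {ε}) ∪ (FOLLOW(N) if α ⇒* ε).

Relevant sets:
  FIRST(A) = { '(', '+' }
  FIRST(B) = { '(' }

For P:
  PREDICT(P → A A) = { '(', '+' }
  PREDICT(P → '(' A) = { '(' }
  PREDICT(P → '-' '+' A) = { '-' }
For A:
  PREDICT(A → B A B) = { '(' }
  PREDICT(A → '+') = { '+' }
  PREDICT(A → '(' '-') = { '(' }
For B:
  PREDICT(B → '(' B '+') = { '(' }
  PREDICT(B → '(' P) = { '(' }

Conflict found: Predict set conflict for P: { '(' }
The grammar is NOT LL(1).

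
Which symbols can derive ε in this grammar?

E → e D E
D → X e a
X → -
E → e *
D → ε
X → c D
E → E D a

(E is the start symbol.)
{ 'D' }

ε-productions: D → ε
So D is immediately nullable.
No further non-terminal can be added: every production for the remaining non-terminals contains a terminal or a non-nullable non-terminal.
Nullable = { 'D' }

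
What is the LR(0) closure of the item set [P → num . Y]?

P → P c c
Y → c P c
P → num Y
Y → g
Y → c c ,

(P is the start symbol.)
{ [P → num . Y], [Y → . c P c], [Y → . c c ,], [Y → . g] }

Start with: [P → num . Y]
  [P → num . Y] has the dot before Y: add [Y → . c P c], [Y → . g], [Y → . c c ,]
No further items can be added.

CLOSURE = { [P → num . Y], [Y → . c P c], [Y → . c c ,], [Y → . g] }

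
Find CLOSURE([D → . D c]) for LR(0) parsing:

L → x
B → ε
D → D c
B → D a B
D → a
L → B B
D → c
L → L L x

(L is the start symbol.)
To compute CLOSURE, for each item [A → α.Bβ] where B is a non-terminal, add [B → .γ] for all productions B → γ; repeat for the newly added items until nothing changes.

Start with: [D → . D c]
  [D → . D c] has the dot before D: add [D → . a], [D → . c]
No further items can be added.

CLOSURE = { [D → . D c], [D → . a], [D → . c] }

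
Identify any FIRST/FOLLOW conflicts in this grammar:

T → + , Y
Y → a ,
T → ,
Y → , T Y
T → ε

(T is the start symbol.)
Nullable non-terminals: T.

T: nullable alternative(s) T → ε; FOLLOW(T) = { $, ',', 'a' }
  T → + , Y: FIRST \ {ε} = { '+' } — disjoint from FOLLOW(T)
  T → ,: FIRST \ {ε} = { ',' } — overlaps FOLLOW(T) on { ',' }: CONFLICT
  T → ε: FIRST \ {ε} = { } — this is the only nullable alternative, skip

Y has no nullable alternative, so no FIRST/FOLLOW check is needed there.

So the grammar has 1 FIRST/FOLLOW conflict (marked CONFLICT above).

Answer: Yes. T → ',' with FOLLOW(T) on { ',' }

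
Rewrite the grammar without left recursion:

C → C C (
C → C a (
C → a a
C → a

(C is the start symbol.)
C → a a C'
C → a C'
C' → C ( C'
C' → a ( C'
C' → ε

C is directly left-recursive. The standard transformation for
  A → A α₁ | ... | A α_m | β₁ | ... | β_n
is
  A  → β₁ A' | ... | β_n A'
  A' → α₁ A' | ... | α_m A' | ε

C → a a becomes C → a a C'
C → a becomes C → a C'
C → C C ( becomes C' → C ( C'
C → C a ( becomes C' → a ( C'
Add C' → ε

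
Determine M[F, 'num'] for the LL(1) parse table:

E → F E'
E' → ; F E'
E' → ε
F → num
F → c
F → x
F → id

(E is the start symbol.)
F → num

To find M[F, 'num'], we find productions for F where 'num' is in the predict set (PREDICT(N → α) = (FIRST(α) \ {ε}) ∪ (FOLLOW(N) if α ⇒* ε)).

F → num: PREDICT = { 'num' }
  'num' is in predict set, so this production goes in M[F, 'num']
F → c: PREDICT = { 'c' }
F → x: PREDICT = { 'x' }
F → id: PREDICT = { 'id' }

M[F, 'num'] = F → num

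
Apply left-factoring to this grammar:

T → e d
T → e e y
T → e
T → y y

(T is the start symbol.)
T → e T'
T' → d
T' → e y
T' → ε
T → y y

Left-factoring transforms A → αβ₁ | αβ₂ into A → αA' and A' → β₁ | β₂
(α is the longest common prefix among the alternatives). Repeat until
no nonterminal has two alternatives with a common prefix.

Round 1: T has alternatives sharing prefix 'e'. Introduce T': T → e T'
  Add: T' → d
  Add: T' → e y
  Add: T' → ε

No remaining common prefixes — done.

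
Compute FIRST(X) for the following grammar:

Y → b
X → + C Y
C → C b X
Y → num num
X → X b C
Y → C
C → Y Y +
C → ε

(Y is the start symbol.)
{ '+' }

To compute FIRST(X), examine every production with X on the left-hand side, reading each right-hand side left to right until a non-nullable symbol is reached.

From X → + C Y:
  - '+' is a terminal: add '+' and stop
From X → X b C:
  - X is the symbol being defined: contributes nothing new
    X is not nullable, so stop

Collecting: FIRST(X) = { '+' }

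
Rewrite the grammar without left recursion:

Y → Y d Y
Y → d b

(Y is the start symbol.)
Y → d b Y'
Y' → d Y Y'
Y' → ε

Y is directly left-recursive. The standard transformation for
  A → A α₁ | ... | A α_m | β₁ | ... | β_n
is
  A  → β₁ A' | ... | β_n A'
  A' → α₁ A' | ... | α_m A' | ε

Y → d b becomes Y → d b Y'
Y → Y d Y becomes Y' → d Y Y'
Add Y' → ε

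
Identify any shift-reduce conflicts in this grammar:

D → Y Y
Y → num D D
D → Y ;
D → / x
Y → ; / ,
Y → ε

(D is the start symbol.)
A shift-reduce conflict occurs when an LR(0) state has both:
  - a complete (reduce) item [A → α .] (dot at the end), and
  - a shift item [B → β . c γ] (dot before a terminal).

Augment with D' → D and build the canonical LR(0) collection (I0 = CLOSURE({[D' → . D]}), then GOTO on every symbol after a dot until no new states appear). It has 13 states:
  I0: { [D → . / x], [D → . Y ;], [D → . Y Y], [D' → . D], [Y → . ; / ,], [Y → . num D D], [Y → .] }  — shift, reduce
  I1: { [D → / . x] }  — shift
  I2: { [Y → ; . / ,] }  — shift
  I3: { [D' → D .] }  — accept
  I4: { [D → Y . ;], [D → Y . Y], [Y → . ; / ,], [Y → . num D D], [Y → .] }  — shift, reduce
  I5: { [D → . / x], [D → . Y ;], [D → . Y Y], [Y → . ; / ,], [Y → . num D D], [Y → .], [Y → num . D D] }  — shift, reduce
  I6: { [D → . / x], [D → . Y ;], [D → . Y Y], [Y → . ; / ,], [Y → . num D D], [Y → .], [Y → num D . D] }  — shift, reduce
  I7: { [Y → num D D .] }  — reduce
  I8: { [D → Y ; .], [Y → ; . / ,] }  — shift, reduce
  I9: { [D → Y Y .] }  — reduce
  I10: { [Y → ; / . ,] }  — shift
  I11: { [Y → ; / , .] }  — reduce
  I12: { [D → / x .] }  — reduce

I0 contains reduce item [Y → .] and shift items [D → . / x], [Y → . ; / ,], [Y → . num D D] — shift-reduce conflict.
I4 contains reduce item [Y → .] and shift items [D → Y . ;], [Y → . ; / ,], [Y → . num D D] — shift-reduce conflict.
I5 contains reduce item [Y → .] and shift items [D → . / x], [Y → . ; / ,], [Y → . num D D] — shift-reduce conflict.
I6 contains reduce item [Y → .] and shift items [D → . / x], [Y → . ; / ,], [Y → . num D D] — shift-reduce conflict.
I8 contains reduce item [D → Y ; .] and shift item [Y → ; . / ,] — shift-reduce conflict.

Answer: Yes — I0: [Y → .] vs [D → . / x]; I4: [Y → .] vs [D → Y . ;]; I5: [Y → .] vs [D → . / x]; I6: [Y → .] vs [D → . / x]; I8: [D → Y ; .] vs [Y → ; . / ,]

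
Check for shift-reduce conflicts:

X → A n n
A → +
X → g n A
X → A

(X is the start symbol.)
A shift-reduce conflict occurs when an LR(0) state has both:
  - a complete (reduce) item [A → α .] (dot at the end), and
  - a shift item [B → β . c γ] (dot before a terminal).

Augment with X' → X and build the canonical LR(0) collection (I0 = CLOSURE({[X' → . X]}), then GOTO on every symbol after a dot until no new states appear). It has 9 states:
  I0: { [A → . +], [X → . A n n], [X → . A], [X → . g n A], [X' → . X] }  — shift
  I1: { [A → + .] }  — reduce
  I2: { [X → A . n n], [X → A .] }  — shift, reduce
  I3: { [X' → X .] }  — accept
  I4: { [X → g . n A] }  — shift
  I5: { [A → . +], [X → g n . A] }  — shift
  I6: { [X → g n A .] }  — reduce
  I7: { [X → A n . n] }  — shift
  I8: { [X → A n n .] }  — reduce

I2 contains reduce item [X → A .] and shift item [X → A . n n] — shift-reduce conflict.

Answer: Yes — I2: [X → A .] vs [X → A . n n]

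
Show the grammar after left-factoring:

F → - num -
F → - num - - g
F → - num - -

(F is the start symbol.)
F → - num - F'
F' → ε
F' → - F''
F'' → g
F'' → ε

Left-factoring transforms A → αβ₁ | αβ₂ into A → αA' and A' → β₁ | β₂
(α is the longest common prefix among the alternatives). Repeat until
no nonterminal has two alternatives with a common prefix.

Round 1: F has alternatives sharing prefix '- num -'. Introduce F': F → - num - F'
  Add: F' → ε
  Add: F' → - g
  Add: F' → -

Round 2: F' has alternatives sharing prefix '-'. Introduce F'': F' → - F''
  Add: F'' → g
  Add: F'' → ε

No remaining common prefixes — done.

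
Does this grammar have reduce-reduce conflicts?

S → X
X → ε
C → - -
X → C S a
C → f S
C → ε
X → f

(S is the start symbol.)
A reduce-reduce conflict occurs when an LR(0) state has two complete items [A → α .] and [B → β .] — both call for a reduction, and with no lookahead the parser cannot choose between them.

Augment with S' → S and build the canonical LR(0) collection (I0 = CLOSURE({[S' → . S]}), then GOTO on every symbol after a dot until no new states appear). It has 10 states:
  I0: { [C → . - -], [C → . f S], [C → .], [S → . X], [S' → . S], [X → . C S a], [X → . f], [X → .] }  — shift, 2 reduces
  I1: { [C → - . -] }  — shift
  I2: { [C → . - -], [C → . f S], [C → .], [S → . X], [X → . C S a], [X → . f], [X → .], [X → C . S a] }  — shift, 2 reduces
  I3: { [S' → S .] }  — accept
  I4: { [S → X .] }  — reduce
  I5: { [C → . - -], [C → . f S], [C → .], [C → f . S], [S → . X], [X → . C S a], [X → . f], [X → .], [X → f .] }  — shift, 3 reduces
  I6: { [C → f S .] }  — reduce
  I7: { [X → C S . a] }  — shift
  I8: { [X → C S a .] }  — reduce
  I9: { [C → - - .] }  — reduce

I0 contains complete items [C → .], [X → .] — reduce-reduce conflict.
I2 contains complete items [C → .], [X → .] — reduce-reduce conflict.
I5 contains complete items [C → .], [X → .], [X → f .] — reduce-reduce conflict.

Answer: Yes — I0: [C → .] vs [X → .]; I2: [C → .] vs [X → .]; I5: [C → .] vs [X → .]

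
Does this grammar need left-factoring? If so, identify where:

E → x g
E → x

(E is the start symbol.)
Yes, E has productions with common prefix 'x'

Left-factoring is needed when two productions for the same non-terminal
share a common prefix on the right-hand side.

Productions for E:
  E → x g
  E → x

Found common prefix 'x' in productions for E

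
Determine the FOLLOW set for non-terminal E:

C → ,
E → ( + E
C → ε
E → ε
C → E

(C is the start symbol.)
{ $ }

In E → ( + E: E is at the end; this adds FOLLOW(E) to itself — nothing new
In C → E: E is at the end, add FOLLOW(C)

The FOLLOW sets referred to above (computed the same way, to a fixed point):
  FOLLOW(C) = { $ }

Taking the union: FOLLOW(E) = { $ }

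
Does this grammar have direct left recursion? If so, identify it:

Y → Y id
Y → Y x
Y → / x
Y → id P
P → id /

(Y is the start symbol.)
Y → Y id: LEFT RECURSIVE (starts with Y)
Y → Y x: LEFT RECURSIVE (starts with Y)
Y → / x: starts with '/'
Y → id P: starts with id
P → id /: starts with id

The grammar has direct left recursion on: Y.

Answer: Yes, Y is left-recursive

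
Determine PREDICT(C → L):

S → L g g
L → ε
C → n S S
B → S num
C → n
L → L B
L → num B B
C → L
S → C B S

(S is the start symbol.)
{ 'g', 'n', 'num' }

PREDICT(C → L) = (FIRST(RHS) \ {ε}) ∪ (FOLLOW(C) if ε ∈ FIRST(RHS), i.e. RHS ⇒* ε)
FIRST(L) = { 'g', 'n', 'num', ε }
FIRST(L) = { 'g', 'n', 'num', ε }
ε ∈ FIRST(L) (the right-hand side is nullable), so add FOLLOW(C) = { 'g', 'n', 'num' }
PREDICT(C → L) = { 'g', 'n', 'num' }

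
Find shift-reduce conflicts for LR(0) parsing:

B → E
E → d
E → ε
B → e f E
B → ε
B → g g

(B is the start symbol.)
Augment with B' → B and build the canonical LR(0) collection (I0 = CLOSURE({[B' → . B]}), then GOTO on every symbol after a dot until no new states appear). It has 9 states:
  I0: { [B → . E], [B → . e f E], [B → . g g], [B → .], [B' → . B], [E → . d], [E → .] }  — shift, 2 reduces
  I1: { [B' → B .] }  — accept
  I2: { [B → E .] }  — reduce
  I3: { [E → d .] }  — reduce
  I4: { [B → e . f E] }  — shift
  I5: { [B → g . g] }  — shift
  I6: { [B → g g .] }  — reduce
  I7: { [B → e f . E], [E → . d], [E → .] }  — shift, reduce
  I8: { [B → e f E .] }  — reduce

I0 contains reduce items [B → .], [E → .] and shift items [B → . e f E], [B → . g g], [E → . d] — shift-reduce conflict.
I7 contains reduce item [E → .] and shift item [E → . d] — shift-reduce conflict.

Answer: Yes — I0: [B → .] vs [B → . e f E]; I7: [E → .] vs [E → . d]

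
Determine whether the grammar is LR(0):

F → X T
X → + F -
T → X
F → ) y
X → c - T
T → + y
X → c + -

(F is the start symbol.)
A grammar is LR(0) if no state in the canonical LR(0) collection has:
  - both a shift item (dot before a terminal) and a complete item (shift-reduce conflict), or
  - two or more complete items (reduce-reduce conflict; the accept item [F' → F .] counts as a complete item here).

Augment with F' → F and build the canonical LR(0) collection (I0 = CLOSURE({[F' → . F]}), then GOTO on every symbol after a dot until no new states appear). It has 17 states:
  I0: { [F → . ) y], [F → . X T], [F' → . F], [X → . + F -], [X → . c + -], [X → . c - T] }  — shift
  I1: { [F → ) . y] }  — shift
  I2: { [F → . ) y], [F → . X T], [X → + . F -], [X → . + F -], [X → . c + -], [X → . c - T] }  — shift
  I3: { [F' → F .] }  — accept
  I4: { [F → X . T], [T → . + y], [T → . X], [X → . + F -], [X → . c + -], [X → . c - T] }  — shift
  I5: { [X → c . + -], [X → c . - T] }  — shift
  I6: { [X → c + . -] }  — shift
  I7: { [T → . + y], [T → . X], [X → . + F -], [X → . c + -], [X → . c - T], [X → c - . T] }  — shift
  I8: { [F → . ) y], [F → . X T], [T → + . y], [X → + . F -], [X → . + F -], [X → . c + -], [X → . c - T] }  — shift
  I9: { [X → c - T .] }  — reduce
  I10: { [T → X .] }  — reduce
  I11: { [X → + F . -] }  — shift
  I12: { [T → + y .] }  — reduce
  I13: { [X → + F - .] }  — reduce
  I14: { [X → c + - .] }  — reduce
  I15: { [F → X T .] }  — reduce
  I16: { [F → ) y .] }  — reduce

Every state is either a pure shift/goto state or contains exactly one complete item and nothing to shift — no conflicts. The grammar is LR(0).

Answer: Yes, the grammar is LR(0)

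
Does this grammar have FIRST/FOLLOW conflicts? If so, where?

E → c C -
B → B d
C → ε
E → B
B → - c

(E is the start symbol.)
Nullable non-terminals: C.
C has a nullable alternative but only one production, so nothing to check.

B, E have no nullable alternative, so no FIRST/FOLLOW check is needed there.

No FIRST/FOLLOW conflicts found.

Answer: No FIRST/FOLLOW conflicts.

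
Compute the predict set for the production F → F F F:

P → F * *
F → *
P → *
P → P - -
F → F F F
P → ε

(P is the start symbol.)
{ '*' }

PREDICT(F → F F F) = (FIRST(RHS) \ {ε}) ∪ (FOLLOW(F) if ε ∈ FIRST(RHS), i.e. RHS ⇒* ε)
FIRST(F) = { '*' }
FIRST(F F F) = { '*' }
ε ∉ FIRST(F F F), so FOLLOW(F) is not added.
PREDICT(F → F F F) = { '*' }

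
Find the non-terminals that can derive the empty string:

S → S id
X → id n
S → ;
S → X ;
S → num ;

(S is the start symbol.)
None

There are no ε-productions, so no non-terminal can derive ε.
No non-terminals are nullable.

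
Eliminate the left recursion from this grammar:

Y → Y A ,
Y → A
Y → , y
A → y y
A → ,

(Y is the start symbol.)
Y is directly left-recursive. The standard transformation for
  A → A α₁ | ... | A α_m | β₁ | ... | β_n
is
  A  → β₁ A' | ... | β_n A'
  A' → α₁ A' | ... | α_m A' | ε

Y → A becomes Y → A Y'
Y → , y becomes Y → , y Y'
Y → Y A , becomes Y' → A , Y'
Add Y' → ε

Productions for other non-terminals are unchanged:
  A → y y
  A → ,

Resulting grammar:
Y → A Y'
Y → , y Y'
Y' → A , Y'
Y' → ε
A → y y
A → ,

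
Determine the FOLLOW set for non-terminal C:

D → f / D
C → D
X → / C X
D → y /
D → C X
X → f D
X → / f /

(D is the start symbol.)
{ '/', 'f' }

To compute FOLLOW(C), find every occurrence of C on a right-hand side N → α C β: add FIRST(β) \ {ε}, and if β is empty or nullable also add FOLLOW(N). Iterate to a fixed point.

In X → / C X: C is followed by X, add FIRST(X) \ {ε} = { '/', 'f' }
In D → C X: C is followed by X, add FIRST(X) \ {ε} = { '/', 'f' }

Taking the union: FOLLOW(C) = { '/', 'f' }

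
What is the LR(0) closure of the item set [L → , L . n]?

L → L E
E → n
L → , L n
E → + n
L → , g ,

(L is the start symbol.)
Start with: [L → , L . n]
The dot precedes the terminal n, so nothing is added.

CLOSURE = { [L → , L . n] }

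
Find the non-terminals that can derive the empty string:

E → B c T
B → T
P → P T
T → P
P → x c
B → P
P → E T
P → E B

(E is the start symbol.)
There are no ε-productions, so no non-terminal can derive ε.
No non-terminals are nullable.

Answer: None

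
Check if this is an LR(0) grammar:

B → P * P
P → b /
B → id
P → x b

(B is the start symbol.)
Yes, the grammar is LR(0)

A grammar is LR(0) if no state in the canonical LR(0) collection has:
  - both a shift item (dot before a terminal) and a complete item (shift-reduce conflict), or
  - two or more complete items (reduce-reduce conflict; the accept item [B' → B .] counts as a complete item here).

Augment with B' → B and build the canonical LR(0) collection (I0 = CLOSURE({[B' → . B]}), then GOTO on every symbol after a dot until no new states appear). It has 10 states:
  I0: { [B → . P * P], [B → . id], [B' → . B], [P → . b /], [P → . x b] }  — shift
  I1: { [B' → B .] }  — accept
  I2: { [B → P . * P] }  — shift
  I3: { [P → b . /] }  — shift
  I4: { [B → id .] }  — reduce
  I5: { [P → x . b] }  — shift
  I6: { [P → x b .] }  — reduce
  I7: { [P → b / .] }  — reduce
  I8: { [B → P * . P], [P → . b /], [P → . x b] }  — shift
  I9: { [B → P * P .] }  — reduce

Every state is either a pure shift/goto state or contains exactly one complete item and nothing to shift — no conflicts. The grammar is LR(0).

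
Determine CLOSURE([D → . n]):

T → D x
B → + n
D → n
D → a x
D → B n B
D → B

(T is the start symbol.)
To compute CLOSURE, for each item [A → α.Bβ] where B is a non-terminal, add [B → .γ] for all productions B → γ; repeat for the newly added items until nothing changes.

Start with: [D → . n]
The dot precedes the terminal n, so nothing is added.

CLOSURE = { [D → . n] }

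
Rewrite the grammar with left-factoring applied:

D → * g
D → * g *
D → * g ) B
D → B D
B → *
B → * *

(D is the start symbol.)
Left-factoring transforms A → αβ₁ | αβ₂ into A → αA' and A' → β₁ | β₂
(α is the longest common prefix among the alternatives). Repeat until
no nonterminal has two alternatives with a common prefix.

Round 1: D has alternatives sharing prefix '* g'. Introduce D': D → * g D'
  Add: D' → ε
  Add: D' → *
  Add: D' → ) B

Round 2: B has alternatives sharing prefix '*'. Introduce B': B → * B'
  Add: B' → ε
  Add: B' → *

No remaining common prefixes — done.

Resulting grammar:
D → * g D'
D' → ε
D' → *
D' → ) B
D → B D
B → * B'
B' → ε
B' → *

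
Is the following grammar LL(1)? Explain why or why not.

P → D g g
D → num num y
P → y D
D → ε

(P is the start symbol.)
Yes, the grammar is LL(1).

Relevant sets:
  FIRST(D) = { 'num', ε }
  FOLLOW(D) = { $, 'g' }

For P:
  PREDICT(P → D g g) = { 'g', 'num' }
  PREDICT(P → y D) = { 'y' }
For D:
  PREDICT(D → num num y) = { 'num' }
  PREDICT(D → ε) = { $, 'g' }

All predict sets are disjoint. The grammar IS LL(1).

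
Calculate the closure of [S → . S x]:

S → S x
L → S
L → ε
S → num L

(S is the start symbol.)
{ [S → . S x], [S → . num L] }

To compute CLOSURE, for each item [A → α.Bβ] where B is a non-terminal, add [B → .γ] for all productions B → γ; repeat for the newly added items until nothing changes.

Start with: [S → . S x]
  [S → . S x] has the dot before S: add [S → . num L]
No further items can be added.

CLOSURE = { [S → . S x], [S → . num L] }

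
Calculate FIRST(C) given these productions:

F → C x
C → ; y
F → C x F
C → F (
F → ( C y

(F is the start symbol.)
To compute FIRST(C), examine every production with C on the left-hand side, reading each right-hand side left to right until a non-nullable symbol is reached.

FIRST sets of the other non-terminals involved (by the same procedure, iterated to a fixed point):
  FIRST(F) = { '(', ';' }

From C → ; y:
  - ';' is a terminal: add ';' and stop
From C → F (:
  - F is a non-terminal: add FIRST(F) \ {ε} = { '(', ';' }
    F is not nullable, so stop

Collecting: FIRST(C) = { '(', ';' }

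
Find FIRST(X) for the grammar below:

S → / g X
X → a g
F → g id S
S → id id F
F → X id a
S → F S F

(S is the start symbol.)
{ 'a' }

To compute FIRST(X), examine every production with X on the left-hand side, reading each right-hand side left to right until a non-nullable symbol is reached.

From X → a g:
  - a is a terminal: add 'a' and stop

Collecting: FIRST(X) = { 'a' }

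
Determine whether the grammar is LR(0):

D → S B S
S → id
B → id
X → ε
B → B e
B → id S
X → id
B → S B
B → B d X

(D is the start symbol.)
No. Shift-reduce conflict between [B → id .] and [S → . id]

A grammar is LR(0) if no state in the canonical LR(0) collection has:
  - both a shift item (dot before a terminal) and a complete item (shift-reduce conflict), or
  - two or more complete items (reduce-reduce conflict; the accept item [D' → D .] counts as a complete item here).

Augment with D' → D and build the canonical LR(0) collection (I0 = CLOSURE({[D' → . D]}), then GOTO on every symbol after a dot until no new states appear). It has 14 states:
  I0: { [D → . S B S], [D' → . D], [S → . id] }  — shift
  I1: { [D' → D .] }  — accept
  I2: { [B → . B d X], [B → . B e], [B → . S B], [B → . id S], [B → . id], [D → S . B S], [S → . id] }  — shift
  I3: { [S → id .] }  — reduce
  I4: { [B → B . d X], [B → B . e], [D → S B . S], [S → . id] }  — shift
  I5: { [B → . B d X], [B → . B e], [B → . S B], [B → . id S], [B → . id], [B → S . B], [S → . id] }  — shift
  I6: { [B → id . S], [B → id .], [S → . id], [S → id .] }  — shift, 2 reduces
  I7: { [B → id S .] }  — reduce
  I8: { [B → B . d X], [B → B . e], [B → S B .] }  — shift, reduce
  I9: { [B → B d . X], [X → . id], [X → .] }  — shift, reduce
  I10: { [B → B e .] }  — reduce
  I11: { [B → B d X .] }  — reduce
  I12: { [X → id .] }  — reduce
  I13: { [D → S B S .] }  — reduce

Conflict in state I6:
  Shift-reduce conflict between [B → id .] and [S → . id]
So the grammar is NOT LR(0).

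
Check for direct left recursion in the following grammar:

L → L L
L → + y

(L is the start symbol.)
L → L L: LEFT RECURSIVE (starts with L)
L → + y: starts with '+'

The grammar has direct left recursion on: L.

Answer: Yes, L is left-recursive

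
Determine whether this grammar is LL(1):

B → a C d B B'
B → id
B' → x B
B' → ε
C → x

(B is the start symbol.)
No. Predict set conflict for B': { 'x' }

Relevant sets:
  FOLLOW(B') = { $, 'x' }

For B:
  PREDICT(B → a C d B B') = { 'a' }
  PREDICT(B → id) = { 'id' }
For B':
  PREDICT(B' → x B) = { 'x' }
  PREDICT(B' → ε) = { $, 'x' }
C has a single production, so nothing to check there.

Conflict found: Predict set conflict for B': { 'x' }
The grammar is NOT LL(1).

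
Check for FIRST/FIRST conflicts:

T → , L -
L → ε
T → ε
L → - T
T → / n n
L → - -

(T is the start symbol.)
Yes. L → '-' T / L → '-' '-' on { '-' }

Productions for T:
  T → , L -: FIRST = { ',' }
  T → ε: FIRST = { ε }
  T → / n n: FIRST = { '/' }
Productions for L:
  L → ε: FIRST = { ε }
  L → - T: FIRST = { '-' }
  L → - -: FIRST = { '-' }

Conflict for L: L → - T and L → - -
  Overlap: { '-' }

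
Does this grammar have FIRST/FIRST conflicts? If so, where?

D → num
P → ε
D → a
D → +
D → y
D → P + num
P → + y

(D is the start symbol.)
Yes. D → '+' / D → P '+' num on { '+' }

A FIRST/FIRST conflict occurs when two productions N → α and N → β for the same non-terminal have FIRST(α) ∩ FIRST(β) ≠ ∅ (with ε ∈ FIRST of a nullable right-hand side, so two nullable alternatives also conflict).

FIRST sets of the non-terminals at (or reachable through a nullable prefix from) the front of some alternative:
  FIRST(P) = { '+', ε }

Productions for D:
  D → num: FIRST = { 'num' }
  D → a: FIRST = { 'a' }
  D → +: FIRST = { '+' }
  D → y: FIRST = { 'y' }
  D → P + num: FIRST = { '+' }
Productions for P:
  P → ε: FIRST = { ε }
  P → + y: FIRST = { '+' }

Conflict for D: D → + and D → P + num
  Overlap: { '+' }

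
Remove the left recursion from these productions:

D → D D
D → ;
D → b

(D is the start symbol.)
D → ; D'
D → b D'
D' → D D'
D' → ε

D is directly left-recursive. The standard transformation for
  A → A α₁ | ... | A α_m | β₁ | ... | β_n
is
  A  → β₁ A' | ... | β_n A'
  A' → α₁ A' | ... | α_m A' | ε

D → ; becomes D → ; D'
D → b becomes D → b D'
D → D D becomes D' → D D'
Add D' → ε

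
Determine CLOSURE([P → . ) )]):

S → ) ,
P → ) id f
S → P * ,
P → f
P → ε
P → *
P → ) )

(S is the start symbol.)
{ [P → . ) )] }

To compute CLOSURE, for each item [A → α.Bβ] where B is a non-terminal, add [B → .γ] for all productions B → γ; repeat for the newly added items until nothing changes.

Start with: [P → . ) )]
The dot precedes the terminal ')', so nothing is added.

CLOSURE = { [P → . ) )] }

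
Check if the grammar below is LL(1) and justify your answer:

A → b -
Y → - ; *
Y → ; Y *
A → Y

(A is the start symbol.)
Yes, the grammar is LL(1).

A grammar is LL(1) if for each non-terminal N with multiple productions, the predict sets of those productions are pairwise disjoint, where PREDICT(N → α) = (FIRST(α) \ {ε}) ∪ (FOLLOW(N) if α ⇒* ε).

Relevant sets:
  FIRST(Y) = { '-', ';' }

For A:
  PREDICT(A → b '-') = { 'b' }
  PREDICT(A → Y) = { '-', ';' }
For Y:
  PREDICT(Y → '-' ';' '*') = { '-' }
  PREDICT(Y → ';' Y '*') = { ';' }

All predict sets are disjoint. The grammar IS LL(1).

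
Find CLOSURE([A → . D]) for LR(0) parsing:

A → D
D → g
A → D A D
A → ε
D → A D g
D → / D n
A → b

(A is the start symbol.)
{ [A → . D A D], [A → . D], [A → . b], [A → .], [D → . / D n], [D → . A D g], [D → . g] }

To compute CLOSURE, for each item [A → α.Bβ] where B is a non-terminal, add [B → .γ] for all productions B → γ; repeat for the newly added items until nothing changes.

Start with: [A → . D]
  [A → . D] has the dot before D: add [D → . g], [D → . A D g], [D → . / D n]
  [D → . A D g] has the dot before A: add [A → . D A D], [A → .], [A → . b]
No further items can be added.

CLOSURE = { [A → . D A D], [A → . D], [A → . b], [A → .], [D → . / D n], [D → . A D g], [D → . g] }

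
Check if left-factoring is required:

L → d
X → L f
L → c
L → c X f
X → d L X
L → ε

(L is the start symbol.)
Left-factoring is needed when two productions for the same non-terminal
share a common prefix on the right-hand side.

Productions for L:
  L → d
  L → c
  L → c X f
  L → ε
Productions for X:
  X → L f
  X → d L X

Found common prefix 'c' in productions for L

Answer: Yes, L has productions with common prefix 'c'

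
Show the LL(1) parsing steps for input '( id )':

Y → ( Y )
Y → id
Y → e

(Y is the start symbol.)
LL(1) parsing maintains a stack (initially the start symbol over $) and the input. At each step: if the stack top is a terminal, match it against the current input token; if it is a non-terminal N, replace it with the RHS of M[N, lookahead] (the unique production whose predict set contains the lookahead).

Stack is shown with the top on the left.

Stack    Input     Action
-------------------------
Y $      ( id ) $  output Y → ( Y )
( Y ) $  ( id ) $  match '('
Y ) $    id ) $    output Y → id
id ) $   id ) $    match 'id'
) $      ) $       match ')'
$        $         accept

The string is accepted.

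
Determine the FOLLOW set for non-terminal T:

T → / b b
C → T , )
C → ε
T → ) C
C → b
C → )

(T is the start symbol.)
To compute FOLLOW(T), find every occurrence of T on a right-hand side N → α T β: add FIRST(β) \ {ε}, and if β is empty or nullable also add FOLLOW(N). Iterate to a fixed point.

T is the start symbol, so $ ∈ FOLLOW(T).
In C → T , ): T is followed by ',' ')', add FIRST(',' ')') \ {ε} = { ',' }

Taking the union: FOLLOW(T) = { $, ',' }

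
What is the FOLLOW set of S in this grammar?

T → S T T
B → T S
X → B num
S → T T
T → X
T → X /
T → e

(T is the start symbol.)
In T → S T T: S is followed by T T, add FIRST(T T) \ {ε} = { 'e' }
In B → T S: S is at the end, add FOLLOW(B)

The FOLLOW sets referred to above (computed the same way, to a fixed point):
  FOLLOW(B) = { 'num' }

Taking the union: FOLLOW(S) = { 'e', 'num' }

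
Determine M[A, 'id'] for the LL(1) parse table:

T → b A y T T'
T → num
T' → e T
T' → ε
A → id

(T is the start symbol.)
A → id

To find M[A, 'id'], we find productions for A where 'id' is in the predict set (PREDICT(N → α) = (FIRST(α) \ {ε}) ∪ (FOLLOW(N) if α ⇒* ε)).

A → id: PREDICT = { 'id' }
  'id' is in predict set, so this production goes in M[A, 'id']

M[A, 'id'] = A → id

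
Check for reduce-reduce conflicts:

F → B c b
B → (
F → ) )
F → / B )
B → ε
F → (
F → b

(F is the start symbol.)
Yes — I1: [B → ( .] vs [F → ( .]

A reduce-reduce conflict occurs when an LR(0) state has two complete items [A → α .] and [B → β .] — both call for a reduction, and with no lookahead the parser cannot choose between them.

Augment with F' → F and build the canonical LR(0) collection (I0 = CLOSURE({[F' → . F]}), then GOTO on every symbol after a dot until no new states appear). It has 13 states:
  I0: { [B → . (], [B → .], [F → . (], [F → . ) )], [F → . / B )], [F → . B c b], [F → . b], [F' → . F] }  — shift, reduce
  I1: { [B → ( .], [F → ( .] }  — 2 reduces
  I2: { [F → ) . )] }  — shift
  I3: { [B → . (], [B → .], [F → / . B )] }  — shift, reduce
  I4: { [F → B . c b] }  — shift
  I5: { [F' → F .] }  — accept
  I6: { [F → b .] }  — reduce
  I7: { [F → B c . b] }  — shift
  I8: { [F → B c b .] }  — reduce
  I9: { [B → ( .] }  — reduce
  I10: { [F → / B . )] }  — shift
  I11: { [F → / B ) .] }  — reduce
  I12: { [F → ) ) .] }  — reduce

I1 contains complete items [B → ( .], [F → ( .] — reduce-reduce conflict.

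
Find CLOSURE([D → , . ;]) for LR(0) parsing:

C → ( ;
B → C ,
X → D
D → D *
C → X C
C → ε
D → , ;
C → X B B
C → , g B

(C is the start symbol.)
{ [D → , . ;] }

Start with: [D → , . ;]
The dot precedes the terminal ';', so nothing is added.

CLOSURE = { [D → , . ;] }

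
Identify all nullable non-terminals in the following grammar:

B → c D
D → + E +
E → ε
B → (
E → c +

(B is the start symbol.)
A non-terminal is nullable if it can derive ε (the empty string): either it has an ε-production, or it has a production whose right-hand side consists entirely of nullable non-terminals.

ε-productions: E → ε
So E is immediately nullable.
No further non-terminal can be added: every production for the remaining non-terminals contains a terminal or a non-nullable non-terminal.
Nullable = { 'E' }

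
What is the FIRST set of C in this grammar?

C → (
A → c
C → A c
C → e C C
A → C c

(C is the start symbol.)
FIRST sets of the other non-terminals involved (by the same procedure, iterated to a fixed point):
  FIRST(A) = { '(', 'c', 'e' }

From C → (:
  - '(' is a terminal: add '(' and stop
From C → A c:
  - A is a non-terminal: add FIRST(A) \ {ε} = { '(', 'c', 'e' }
    A is not nullable, so stop
From C → e C C:
  - e is a terminal: add 'e' and stop

Collecting: FIRST(C) = { '(', 'c', 'e' }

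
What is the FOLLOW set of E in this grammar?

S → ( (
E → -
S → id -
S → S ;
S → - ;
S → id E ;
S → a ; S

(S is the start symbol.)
To compute FOLLOW(E), find every occurrence of E on a right-hand side N → α E β: add FIRST(β) \ {ε}, and if β is empty or nullable also add FOLLOW(N). Iterate to a fixed point.

In S → id E ;: E is followed by ';', add FIRST(';') \ {ε} = { ';' }

Taking the union: FOLLOW(E) = { ';' }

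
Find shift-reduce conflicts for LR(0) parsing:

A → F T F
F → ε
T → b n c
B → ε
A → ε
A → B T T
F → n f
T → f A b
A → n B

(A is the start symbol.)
Yes — I0: [A → .] vs [A → . n B]; I4: [B → .] vs [F → n . f]; I7: [F → .] vs [F → . n f]; I9: [A → .] vs [A → . n B]

A shift-reduce conflict occurs when an LR(0) state has both:
  - a complete (reduce) item [A → α .] (dot at the end), and
  - a shift item [B → β . c γ] (dot before a terminal).

Augment with A' → A and build the canonical LR(0) collection (I0 = CLOSURE({[A' → . A]}), then GOTO on every symbol after a dot until no new states appear). It has 18 states:
  I0: { [A → . B T T], [A → . F T F], [A → . n B], [A → .], [A' → . A], [B → .], [F → . n f], [F → .] }  — shift, 3 reduces
  I1: { [A' → A .] }  — accept
  I2: { [A → B . T T], [T → . b n c], [T → . f A b] }  — shift
  I3: { [A → F . T F], [T → . b n c], [T → . f A b] }  — shift
  I4: { [A → n . B], [B → .], [F → n . f] }  — shift, reduce
  I5: { [A → n B .] }  — reduce
  I6: { [F → n f .] }  — reduce
  I7: { [A → F T . F], [F → . n f], [F → .] }  — shift, reduce
  I8: { [T → b . n c] }  — shift
  I9: { [A → . B T T], [A → . F T F], [A → . n B], [A → .], [B → .], [F → . n f], [F → .], [T → f . A b] }  — shift, 3 reduces
  I10: { [T → f A . b] }  — shift
  I11: { [T → f A b .] }  — reduce
  I12: { [T → b n . c] }  — shift
  I13: { [T → b n c .] }  — reduce
  I14: { [A → F T F .] }  — reduce
  I15: { [F → n . f] }  — shift
  I16: { [A → B T . T], [T → . b n c], [T → . f A b] }  — shift
  I17: { [A → B T T .] }  — reduce

I0 contains reduce items [A → .], [B → .], [F → .] and shift items [A → . n B], [F → . n f] — shift-reduce conflict.
I4 contains reduce item [B → .] and shift item [F → n . f] — shift-reduce conflict.
I7 contains reduce item [F → .] and shift item [F → . n f] — shift-reduce conflict.
I9 contains reduce items [A → .], [B → .], [F → .] and shift items [A → . n B], [F → . n f] — shift-reduce conflict.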